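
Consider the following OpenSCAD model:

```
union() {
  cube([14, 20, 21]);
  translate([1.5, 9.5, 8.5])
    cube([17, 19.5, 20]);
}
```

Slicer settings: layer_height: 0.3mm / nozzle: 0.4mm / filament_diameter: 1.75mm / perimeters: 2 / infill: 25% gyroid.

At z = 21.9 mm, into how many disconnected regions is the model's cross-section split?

At z = 21.9 mm: the cube is not intersected at this z (z outside [0, 21]); the cube at (1.5, 9.5) (footprint 17×19.5) is included at this height; Merging all regions: only the 17×19.5 cube at (1.5, 9.5) is present, so the union is just that shape — 1 connected region. The result has 1 disconnected region.

1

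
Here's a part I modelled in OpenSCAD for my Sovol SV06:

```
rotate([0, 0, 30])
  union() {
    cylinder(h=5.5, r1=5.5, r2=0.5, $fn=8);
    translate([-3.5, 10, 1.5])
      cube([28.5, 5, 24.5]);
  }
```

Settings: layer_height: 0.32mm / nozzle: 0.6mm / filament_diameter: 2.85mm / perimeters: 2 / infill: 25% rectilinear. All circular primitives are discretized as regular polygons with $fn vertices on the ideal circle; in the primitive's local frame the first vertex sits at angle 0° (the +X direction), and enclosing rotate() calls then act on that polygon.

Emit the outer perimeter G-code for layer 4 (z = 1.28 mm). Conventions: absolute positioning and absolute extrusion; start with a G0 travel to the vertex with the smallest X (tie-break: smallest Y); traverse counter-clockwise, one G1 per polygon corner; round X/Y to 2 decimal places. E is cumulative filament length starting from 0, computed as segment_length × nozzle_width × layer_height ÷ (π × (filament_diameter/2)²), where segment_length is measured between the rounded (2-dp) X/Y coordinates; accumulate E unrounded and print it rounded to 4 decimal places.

At z = 1.28 mm: the cone contributes a regular 8-gon of circumradius 4.336 (interpolated between r1=5.5 and r2=0.5 at t=0.233); the cube at (-3.5, 10) is absent (z outside [1.5, 26]); Combining (union): only the cone is present, so the union is just that shape — 1 connected region; (rotated 30° about Z; rotation is an isometry so areas/perimeters/island counts are preserved). The outline is a single polygon with 8 vertices. Extrusion per mm of travel: 0.6 × 0.32 / (π × 1.425²) = 0.030097. Accumulating E over each segment gives final E = 0.7996.

G0 X-4.19 Y1.12 Z1.28
G1 X-3.76 Y-2.17 E0.0999
G1 X-1.12 Y-4.19 E0.1999
G1 X2.17 Y-3.76 E0.2998
G1 X4.19 Y-1.12 E0.3998
G1 X3.76 Y2.17 E0.4997
G1 X1.12 Y4.19 E0.5997
G1 X-2.17 Y3.76 E0.6996
G1 X-4.19 Y1.12 E0.7996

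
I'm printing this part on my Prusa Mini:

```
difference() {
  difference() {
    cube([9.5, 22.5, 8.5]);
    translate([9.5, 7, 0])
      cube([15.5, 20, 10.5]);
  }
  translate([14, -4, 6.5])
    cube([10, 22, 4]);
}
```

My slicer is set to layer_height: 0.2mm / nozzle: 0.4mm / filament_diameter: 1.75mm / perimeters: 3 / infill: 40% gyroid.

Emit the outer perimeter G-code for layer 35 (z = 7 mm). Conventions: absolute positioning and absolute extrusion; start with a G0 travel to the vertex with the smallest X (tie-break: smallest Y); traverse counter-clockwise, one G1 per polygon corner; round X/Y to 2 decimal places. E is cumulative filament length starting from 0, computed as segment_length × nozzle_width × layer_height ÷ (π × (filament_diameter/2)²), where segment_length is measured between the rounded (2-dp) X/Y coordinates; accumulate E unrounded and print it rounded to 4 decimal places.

At z = 7 mm: the 9.5×22.5 cube contributes its full rectangle; the cube at (9.5, 7) is present — its section is the full 15.5×20 rectangle; Subtracting the remaining from the first: starting from the 9.5×22.5 cube, the 15.5×20 cube at (9.5, 7) misses the remaining region (no effect) — 1 connected region; the cube at (14, -4) is present — its section is the full 10×22 rectangle; After the difference (first − rest): starting from the result so far, the 10×22 cube at (14, -4) misses the remaining region (no effect) — 1 connected region. The outline is a single polygon with 4 vertices. Extrusion per mm of travel: 0.4 × 0.2 / (π × 0.875²) = 0.033260. Accumulating E over each segment gives final E = 2.1286.

G0 X0.00 Y0.00 Z7.00
G1 X9.50 Y0.00 E0.3160
G1 X9.50 Y22.50 E1.0643
G1 X0.00 Y22.50 E1.3803
G1 X0.00 Y0.00 E2.1286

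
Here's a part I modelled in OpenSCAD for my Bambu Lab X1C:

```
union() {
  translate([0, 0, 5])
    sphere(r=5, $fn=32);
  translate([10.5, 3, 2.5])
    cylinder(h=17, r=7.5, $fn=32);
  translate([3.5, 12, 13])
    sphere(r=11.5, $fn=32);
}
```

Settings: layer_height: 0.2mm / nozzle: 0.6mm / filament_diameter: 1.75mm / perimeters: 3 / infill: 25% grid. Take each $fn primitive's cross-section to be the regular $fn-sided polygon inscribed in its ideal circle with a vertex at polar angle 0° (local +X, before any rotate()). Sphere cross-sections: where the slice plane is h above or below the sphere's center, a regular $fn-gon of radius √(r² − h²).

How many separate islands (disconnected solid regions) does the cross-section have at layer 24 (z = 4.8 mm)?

At z = 4.8 mm: the sphere: section is a regular 32-gon, circumradius = √(r²−h²) = √(5²−0.2²) = 4.996; the r=7.5 cylinder at (10.5, 3) contributes a regular 32-gon of circumradius 7.5; the r=11.5 sphere at (3.5, 12) contributes a regular 32-gon of circumradius √(11.5²−8.2²) = 8.063; Combining (union): the regions partially overlap (shared area 36.95 mm²), so overlapping operands fuse into one piece — 1 connected region with 1 hole. Overall, the cross-section is one region with 1 hole. Island count = 1.

1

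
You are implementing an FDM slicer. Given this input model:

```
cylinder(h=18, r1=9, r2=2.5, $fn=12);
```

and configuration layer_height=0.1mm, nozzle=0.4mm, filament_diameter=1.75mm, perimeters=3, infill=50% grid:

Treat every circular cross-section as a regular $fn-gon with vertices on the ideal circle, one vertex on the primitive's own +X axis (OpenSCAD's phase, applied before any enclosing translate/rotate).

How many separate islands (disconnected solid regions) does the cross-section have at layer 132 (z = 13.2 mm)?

1

At z = 13.2 mm: the cone: at t=0.733 of its height the radius interpolates to r₁+(r₂−r₁)t = 4.233, giving a regular 12-gon of that circumradius. Overall, the cross-section is a single solid region. Island count = 1.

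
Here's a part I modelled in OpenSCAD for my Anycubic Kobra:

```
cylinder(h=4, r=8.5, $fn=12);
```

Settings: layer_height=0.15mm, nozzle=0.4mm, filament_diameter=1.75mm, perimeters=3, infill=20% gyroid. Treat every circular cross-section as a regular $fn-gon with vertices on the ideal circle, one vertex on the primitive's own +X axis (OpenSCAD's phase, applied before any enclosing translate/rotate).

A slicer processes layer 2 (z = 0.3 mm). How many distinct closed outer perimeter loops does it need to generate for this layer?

At z = 0.3 mm: the cylinder: section is a regular 12-gon, circumradius r=8.5. The result has 1 disconnected region.

1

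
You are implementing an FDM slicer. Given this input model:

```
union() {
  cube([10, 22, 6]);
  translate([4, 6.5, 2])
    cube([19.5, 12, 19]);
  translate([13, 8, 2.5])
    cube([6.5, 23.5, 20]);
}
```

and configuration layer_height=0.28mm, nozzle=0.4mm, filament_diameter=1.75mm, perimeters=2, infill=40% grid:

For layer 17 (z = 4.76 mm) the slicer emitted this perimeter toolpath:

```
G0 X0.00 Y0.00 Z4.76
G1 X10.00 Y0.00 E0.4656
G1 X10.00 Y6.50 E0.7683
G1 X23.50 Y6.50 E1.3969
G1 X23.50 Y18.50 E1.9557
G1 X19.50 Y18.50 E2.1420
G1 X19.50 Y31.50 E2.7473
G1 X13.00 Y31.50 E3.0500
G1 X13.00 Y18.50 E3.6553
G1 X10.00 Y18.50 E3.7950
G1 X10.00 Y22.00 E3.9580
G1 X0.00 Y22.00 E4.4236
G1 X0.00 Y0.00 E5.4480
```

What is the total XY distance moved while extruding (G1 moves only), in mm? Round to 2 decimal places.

Sum the Euclidean lengths of each G1 segment: total = 117.00 mm.

117.00 mm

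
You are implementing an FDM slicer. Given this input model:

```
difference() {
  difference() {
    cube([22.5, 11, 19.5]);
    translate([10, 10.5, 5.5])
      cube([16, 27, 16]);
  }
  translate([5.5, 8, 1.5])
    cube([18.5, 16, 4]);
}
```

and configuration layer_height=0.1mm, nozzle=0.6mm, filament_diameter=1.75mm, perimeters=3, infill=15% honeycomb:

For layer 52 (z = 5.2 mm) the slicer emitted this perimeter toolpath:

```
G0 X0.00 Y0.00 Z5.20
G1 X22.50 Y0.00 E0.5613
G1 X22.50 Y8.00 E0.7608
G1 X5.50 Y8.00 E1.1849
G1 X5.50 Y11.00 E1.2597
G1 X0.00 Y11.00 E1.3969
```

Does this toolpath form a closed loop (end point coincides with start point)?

no

Start point (G0): (0.00, 0.00). End point (last G1): the path does not return to the start — open.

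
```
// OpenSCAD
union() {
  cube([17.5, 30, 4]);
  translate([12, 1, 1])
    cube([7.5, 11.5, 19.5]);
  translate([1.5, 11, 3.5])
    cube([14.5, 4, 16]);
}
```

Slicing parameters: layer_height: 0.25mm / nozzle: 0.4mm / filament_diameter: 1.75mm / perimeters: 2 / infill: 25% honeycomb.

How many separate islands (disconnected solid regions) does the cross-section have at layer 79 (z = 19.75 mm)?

At z = 19.75 mm: the cube does not reach this height (z outside [0, 4]); the cube at (12, 1) is present — its section is the full 7.5×11.5 rectangle; the cube at (1.5, 11) is absent (z outside [3.5, 19.5]); Merging all regions: only the 7.5×11.5 cube at (12, 1) is present, so the union is just that shape — 1 connected region. Overall, the cross-section is a single solid region. Island count = 1.

1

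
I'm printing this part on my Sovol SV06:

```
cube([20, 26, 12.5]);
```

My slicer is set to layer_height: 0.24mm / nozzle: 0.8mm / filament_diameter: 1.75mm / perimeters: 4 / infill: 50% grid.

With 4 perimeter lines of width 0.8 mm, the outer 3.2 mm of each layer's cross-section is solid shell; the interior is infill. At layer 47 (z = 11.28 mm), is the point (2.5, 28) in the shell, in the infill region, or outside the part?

At z = 11.28 mm: the 20×26 cube contributes its full rectangle. Overall, the cross-section is a single solid region. The nearest boundary edge runs (20.00, 26.00)→(0.00, 26.00); distance from the point to it = 2.00 mm. The point is not inside any of the regions above, so it lies outside the cross-section (2.00 mm from the nearest boundary).

outside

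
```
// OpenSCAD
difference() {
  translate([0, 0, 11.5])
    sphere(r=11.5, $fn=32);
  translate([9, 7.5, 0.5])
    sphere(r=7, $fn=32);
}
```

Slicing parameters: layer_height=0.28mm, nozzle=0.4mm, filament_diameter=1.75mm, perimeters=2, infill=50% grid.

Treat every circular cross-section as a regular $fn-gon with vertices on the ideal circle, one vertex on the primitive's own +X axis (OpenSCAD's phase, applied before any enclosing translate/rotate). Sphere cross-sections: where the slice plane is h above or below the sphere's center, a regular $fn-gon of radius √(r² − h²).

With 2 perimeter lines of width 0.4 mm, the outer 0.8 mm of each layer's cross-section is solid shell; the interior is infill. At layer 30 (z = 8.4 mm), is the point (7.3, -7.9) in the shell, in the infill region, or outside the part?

shell

At z = 8.4 mm: the r=11.5 sphere contributes a regular 32-gon of circumradius √(11.5²−3.1²) = 11.074; the sphere at (9, 7.5) is not intersected at this z (|z−center|=7.900 > r=7); After the difference (first − rest): none of the subtracted shapes is present at this height, so the r=11.5 sphere is unchanged — 1 connected region. Overall, the cross-section is a single solid region. The nearest boundary edge runs (6.15, -9.21)→(7.83, -7.83); distance from the point to it = 0.28 mm. The point is inside the cross-section, 0.28 mm from the nearest boundary — within the 0.8 mm shell band (2 × 0.4).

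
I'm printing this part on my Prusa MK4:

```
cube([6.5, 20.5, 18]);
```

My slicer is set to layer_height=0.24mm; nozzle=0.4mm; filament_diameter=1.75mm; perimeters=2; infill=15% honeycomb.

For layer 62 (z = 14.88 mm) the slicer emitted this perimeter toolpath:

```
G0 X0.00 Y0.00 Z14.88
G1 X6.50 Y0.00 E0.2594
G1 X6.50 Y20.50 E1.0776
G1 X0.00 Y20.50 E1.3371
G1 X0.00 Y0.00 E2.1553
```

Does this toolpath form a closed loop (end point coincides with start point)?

Start point (G0): (0.00, 0.00). End point (last G1): the path returns to the start — closed.

yes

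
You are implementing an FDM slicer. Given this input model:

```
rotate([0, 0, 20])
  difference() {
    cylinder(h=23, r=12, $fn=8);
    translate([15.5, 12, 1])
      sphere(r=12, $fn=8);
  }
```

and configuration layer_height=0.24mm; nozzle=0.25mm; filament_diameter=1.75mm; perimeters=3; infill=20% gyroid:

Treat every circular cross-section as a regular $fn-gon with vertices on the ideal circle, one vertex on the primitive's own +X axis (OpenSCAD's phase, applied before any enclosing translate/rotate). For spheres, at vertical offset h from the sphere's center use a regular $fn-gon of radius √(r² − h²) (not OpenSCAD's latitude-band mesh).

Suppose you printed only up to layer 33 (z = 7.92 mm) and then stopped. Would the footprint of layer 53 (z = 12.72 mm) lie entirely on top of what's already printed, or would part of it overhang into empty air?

Compare the two slices. At z = 7.92: the r=12 cylinder gives a regular 8-gon of circumradius 12 (constant along its height) (area = (8/2)·12.000²·sin(360°/8) = 407.29 mm²); the r=12 sphere at (15.5, 12) contributes a regular 8-gon of circumradius √(12²−6.92²) = 9.804 (area = (8/2)·9.804²·sin(360°/8) = 271.85 mm²); Subtracting the remaining from the first: starting from the r=12 cylinder (407.29 mm²), the r=12 sphere at (15.5, 12) partially overlaps it — only the 5.44 mm² overlap (of its 271.85 mm²) is removed, clipping the outline — area = 401.85 mm²; (rotated 20° about Z; rotation is an isometry so areas/perimeters/island counts are preserved). At z = 12.72: the r=12 cylinder gives a regular 8-gon of circumradius 12 (constant along its height) (area = (8/2)·12.000²·sin(360°/8) = 407.29 mm²); the r=12 sphere at (15.5, 12) slices to a regular 8-gon of circumradius 2.577 (√(r²−h²) with h=11.72 from center) (area = (8/2)·2.577²·sin(360°/8) = 18.79 mm²); Subtracting the remaining from the first: starting from the r=12 cylinder (407.29 mm²), the r=12 sphere at (15.5, 12) misses the remaining region (no effect) — area = 407.29 mm²; (rotated 20° about Z; rotation is an isometry so areas/perimeters/island counts are preserved). Checking containment: at z = 12.72 the cross-section extends beyond the z = 7.92 cross-section by about 5.44 mm².

part overhangs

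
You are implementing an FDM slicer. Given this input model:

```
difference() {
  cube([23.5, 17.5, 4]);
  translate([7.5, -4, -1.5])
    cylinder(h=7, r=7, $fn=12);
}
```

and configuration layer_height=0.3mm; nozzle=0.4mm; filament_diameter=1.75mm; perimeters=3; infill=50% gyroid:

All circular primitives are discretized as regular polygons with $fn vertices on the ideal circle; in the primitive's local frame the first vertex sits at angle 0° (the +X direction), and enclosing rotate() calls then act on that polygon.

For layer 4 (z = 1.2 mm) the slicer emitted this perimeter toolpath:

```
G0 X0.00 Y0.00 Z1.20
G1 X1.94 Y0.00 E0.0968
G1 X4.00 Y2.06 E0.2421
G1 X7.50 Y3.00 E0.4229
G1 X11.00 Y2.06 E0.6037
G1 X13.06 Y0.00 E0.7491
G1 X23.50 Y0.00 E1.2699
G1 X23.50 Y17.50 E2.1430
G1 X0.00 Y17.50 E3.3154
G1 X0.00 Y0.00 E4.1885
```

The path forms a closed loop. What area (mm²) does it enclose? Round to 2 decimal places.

389.30 mm²

Apply the shoelace formula to the sequence of (X, Y) vertices; enclosed area = 389.30 mm².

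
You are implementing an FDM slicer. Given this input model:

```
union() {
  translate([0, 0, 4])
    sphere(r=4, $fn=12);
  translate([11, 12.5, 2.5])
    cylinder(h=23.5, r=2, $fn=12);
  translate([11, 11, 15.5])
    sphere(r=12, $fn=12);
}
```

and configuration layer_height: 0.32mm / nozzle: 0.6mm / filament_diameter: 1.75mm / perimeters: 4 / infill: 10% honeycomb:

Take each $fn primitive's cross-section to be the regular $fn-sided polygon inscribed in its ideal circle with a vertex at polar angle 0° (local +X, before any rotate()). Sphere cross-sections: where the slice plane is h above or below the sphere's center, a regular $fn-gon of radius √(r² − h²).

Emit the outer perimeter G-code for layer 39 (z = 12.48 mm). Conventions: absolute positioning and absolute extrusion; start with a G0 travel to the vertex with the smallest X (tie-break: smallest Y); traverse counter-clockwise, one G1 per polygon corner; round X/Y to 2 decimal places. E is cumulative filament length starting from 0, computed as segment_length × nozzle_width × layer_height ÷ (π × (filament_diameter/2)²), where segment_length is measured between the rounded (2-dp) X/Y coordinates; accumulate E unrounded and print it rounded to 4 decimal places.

At z = 12.48 mm: the sphere does not reach this height (|z−center|=8.480 > r=4); the r=2 cylinder at (11, 12.5) contributes a regular 12-gon of circumradius 2; the r=12 sphere at (11, 11) contributes a regular 12-gon of circumradius √(12²−3.02²) = 11.614; Merging all regions: the r=2 cylinder at (11, 12.5) lies entirely inside the r=12 sphere at (11, 11), so the union is just the r=12 sphere at (11, 11) — 1 connected region. The outline is a single polygon with 12 vertices. Extrusion per mm of travel: 0.6 × 0.32 / (π × 0.875²) = 0.079824. Accumulating E over each segment gives final E = 5.7591.

G0 X-0.61 Y11.00 Z12.48
G1 X0.94 Y5.19 E0.4800
G1 X5.19 Y0.94 E0.9598
G1 X11.00 Y-0.61 E1.4398
G1 X16.81 Y0.94 E1.9198
G1 X21.06 Y5.19 E2.3996
G1 X22.61 Y11.00 E2.8796
G1 X21.06 Y16.81 E3.3596
G1 X16.81 Y21.06 E3.8393
G1 X11.00 Y22.61 E4.3193
G1 X5.19 Y21.06 E4.7993
G1 X0.94 Y16.81 E5.2791
G1 X-0.61 Y11.00 E5.7591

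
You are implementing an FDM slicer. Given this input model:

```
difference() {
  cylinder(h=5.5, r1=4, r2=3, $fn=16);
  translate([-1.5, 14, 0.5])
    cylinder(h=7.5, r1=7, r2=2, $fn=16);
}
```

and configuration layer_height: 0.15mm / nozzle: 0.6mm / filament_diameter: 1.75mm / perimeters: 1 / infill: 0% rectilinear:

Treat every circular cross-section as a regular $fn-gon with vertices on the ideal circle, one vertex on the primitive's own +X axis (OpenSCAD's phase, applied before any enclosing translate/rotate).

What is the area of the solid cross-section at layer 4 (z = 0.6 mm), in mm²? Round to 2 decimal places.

46.35 mm²

At z = 0.6 mm: the cone contributes a regular 16-gon of circumradius 3.891 (interpolated between r1=4 and r2=3 at t=0.109) (area = (16/2)·3.891²·sin(360°/16) = 46.35 mm²); the cone at (-1.5, 14) (r1=7→r2=2) has section circumradius 6.933 here — a regular 16-gon (area = (16/2)·6.933²·sin(360°/16) = 147.17 mm²); Taking the first minus the rest: starting from the cone (46.35 mm²), the cone at (-1.5, 14) misses the remaining region (no effect) — area = 46.35 mm². Overall, the cross-section is a single solid region. Net area = 46.35 mm².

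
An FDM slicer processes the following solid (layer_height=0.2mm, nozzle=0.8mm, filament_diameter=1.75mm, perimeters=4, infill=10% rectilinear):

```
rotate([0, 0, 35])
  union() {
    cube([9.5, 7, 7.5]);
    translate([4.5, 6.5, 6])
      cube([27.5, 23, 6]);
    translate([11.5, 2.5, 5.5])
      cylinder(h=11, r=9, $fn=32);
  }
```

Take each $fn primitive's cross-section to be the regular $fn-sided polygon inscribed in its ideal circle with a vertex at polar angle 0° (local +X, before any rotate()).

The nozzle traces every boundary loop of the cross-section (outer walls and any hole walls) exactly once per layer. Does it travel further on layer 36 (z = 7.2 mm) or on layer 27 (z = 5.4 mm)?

layer 36 (z = 7.2 mm)

Layer 36 (z = 7.2): the cube (footprint 9.5×7) is included at this height (perimeter 33.00 mm); the cube at (4.5, 6.5) (footprint 27.5×23) is included at this height (perimeter 101.00 mm); the r=9 cylinder at (11.5, 2.5) gives a regular 32-gon of circumradius 9 (constant along its height) (perimeter = 2·32·9.000·sin(180°/32) = 56.46 mm); Taking the union: the regions partially overlap (shared area 102.94 mm²), so the edge portions inside another operand are dropped and the merged outline is re-measured after clipping — boundary = 129.22 mm; (whole slice rotated 35° about Z — lengths, areas and connectivity unchanged). So its perimeter = 129.22 mm. Layer 27 (z = 5.4): the 9.5×7 cube contributes its full rectangle (perimeter 33.00 mm); the cube at (4.5, 6.5) is absent (z outside [6, 12]); the cylinder at (11.5, 2.5) is absent (z outside [5.5, 16.5]); Merging all regions: only the 9.5×7 cube is present, so the union is just that shape — boundary = 33.00 mm; (rotated 35° about Z; rotation is an isometry so areas/perimeters/island counts are preserved). So its perimeter = 33.00 mm. Layer 36 is larger (129.22 vs 33.00 mm).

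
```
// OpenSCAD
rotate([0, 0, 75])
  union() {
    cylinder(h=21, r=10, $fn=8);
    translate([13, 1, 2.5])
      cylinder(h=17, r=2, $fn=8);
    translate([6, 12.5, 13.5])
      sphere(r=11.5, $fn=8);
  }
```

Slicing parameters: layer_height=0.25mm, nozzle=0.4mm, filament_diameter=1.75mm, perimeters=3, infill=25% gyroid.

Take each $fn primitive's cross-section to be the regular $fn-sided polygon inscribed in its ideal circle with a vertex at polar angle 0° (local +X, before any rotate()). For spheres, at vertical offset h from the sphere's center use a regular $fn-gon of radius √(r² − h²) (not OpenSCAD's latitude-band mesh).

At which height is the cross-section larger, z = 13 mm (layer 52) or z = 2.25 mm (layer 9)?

layer 52 (z = 13 mm)

Layer 52 (z = 13): the r=10 cylinder contributes a regular 8-gon of circumradius 10 (area = (8/2)·10.000²·sin(360°/8) = 282.84 mm²); the r=2 cylinder at (13, 1) gives a regular 8-gon of circumradius 2 (constant along its height) (area = (8/2)·2.000²·sin(360°/8) = 11.31 mm²); the sphere at (6, 12.5): section is a regular 8-gon, circumradius = √(r²−h²) = √(11.5²−0.5²) = 11.489 (area = (8/2)·11.489²·sin(360°/8) = 373.35 mm²); Combining (union): the regions partially overlap — summed areas 667.51 mm² minus the doubly-counted overlap 67.01 mm² gives 600.49 mm² — area = 600.49 mm²; (whole slice rotated 75° about Z — lengths, areas and connectivity unchanged). So its area = 600.49 mm². Layer 9 (z = 2.25): the cylinder: section is a regular 8-gon, circumradius r=10 (area = (8/2)·10.000²·sin(360°/8) = 282.84 mm²); the cylinder at (13, 1) does not reach this height (z outside [2.5, 19.5]); the sphere at (6, 12.5): section is a regular 8-gon, circumradius = √(r²−h²) = √(11.5²−11.25²) = 2.385 (area = (8/2)·2.385²·sin(360°/8) = 16.09 mm²); Taking the union: the 2 present regions are separate (no shared area or edge), so areas and boundary lengths simply add and each stays a separate island — area = 298.93 mm²; (rotated 75° about Z; rotation is an isometry so areas/perimeters/island counts are preserved). So its area = 298.93 mm². Layer 52 is larger (600.49 vs 298.93 mm²).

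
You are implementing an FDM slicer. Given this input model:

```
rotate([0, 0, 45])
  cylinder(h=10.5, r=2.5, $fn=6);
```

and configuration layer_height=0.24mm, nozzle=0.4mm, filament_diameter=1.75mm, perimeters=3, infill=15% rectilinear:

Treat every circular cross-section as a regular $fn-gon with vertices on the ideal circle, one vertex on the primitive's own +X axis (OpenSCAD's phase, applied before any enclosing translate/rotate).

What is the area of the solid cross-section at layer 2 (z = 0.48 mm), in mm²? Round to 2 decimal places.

16.24 mm²

At z = 0.48 mm: the r=2.5 cylinder contributes a regular 6-gon of circumradius 2.5 (area = (6/2)·2.500²·sin(360°/6) = 16.24 mm²); (whole slice rotated 45° about Z — lengths, areas and connectivity unchanged). Overall, the cross-section is a single solid region. Net area = 16.24 mm².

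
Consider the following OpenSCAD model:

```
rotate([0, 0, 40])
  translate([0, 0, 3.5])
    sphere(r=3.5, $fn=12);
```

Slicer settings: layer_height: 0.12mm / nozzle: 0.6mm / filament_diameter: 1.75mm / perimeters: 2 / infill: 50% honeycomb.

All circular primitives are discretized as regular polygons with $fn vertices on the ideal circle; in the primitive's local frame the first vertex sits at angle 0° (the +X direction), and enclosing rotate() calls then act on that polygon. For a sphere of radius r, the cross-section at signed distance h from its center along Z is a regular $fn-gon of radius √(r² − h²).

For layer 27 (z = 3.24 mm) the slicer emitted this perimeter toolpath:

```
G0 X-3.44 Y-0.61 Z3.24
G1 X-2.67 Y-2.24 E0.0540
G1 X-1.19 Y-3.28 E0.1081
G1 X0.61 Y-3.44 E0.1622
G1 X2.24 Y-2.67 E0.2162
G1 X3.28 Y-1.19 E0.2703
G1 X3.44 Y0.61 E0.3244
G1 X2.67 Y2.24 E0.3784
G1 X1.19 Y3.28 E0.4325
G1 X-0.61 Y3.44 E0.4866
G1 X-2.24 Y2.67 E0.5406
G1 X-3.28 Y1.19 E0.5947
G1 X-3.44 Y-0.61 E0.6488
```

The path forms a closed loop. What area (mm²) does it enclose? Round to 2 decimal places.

36.53 mm²

Apply the shoelace formula to the sequence of (X, Y) vertices; enclosed area = 36.53 mm².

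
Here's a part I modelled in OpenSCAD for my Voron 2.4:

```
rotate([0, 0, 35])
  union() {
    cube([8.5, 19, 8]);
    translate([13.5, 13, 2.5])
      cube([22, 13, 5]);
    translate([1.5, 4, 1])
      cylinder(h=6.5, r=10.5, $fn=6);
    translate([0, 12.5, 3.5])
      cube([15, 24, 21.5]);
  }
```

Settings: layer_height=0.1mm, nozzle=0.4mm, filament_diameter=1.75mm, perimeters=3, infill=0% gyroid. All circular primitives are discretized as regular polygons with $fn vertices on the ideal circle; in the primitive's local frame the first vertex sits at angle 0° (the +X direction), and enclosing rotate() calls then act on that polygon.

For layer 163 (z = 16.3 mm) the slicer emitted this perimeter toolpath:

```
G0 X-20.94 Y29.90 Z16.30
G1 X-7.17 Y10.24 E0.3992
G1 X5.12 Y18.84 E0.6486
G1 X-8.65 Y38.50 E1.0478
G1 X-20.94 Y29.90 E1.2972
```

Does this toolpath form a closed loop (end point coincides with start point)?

yes

Start point (G0): (-20.94, 29.90). End point (last G1): the path returns to the start — closed.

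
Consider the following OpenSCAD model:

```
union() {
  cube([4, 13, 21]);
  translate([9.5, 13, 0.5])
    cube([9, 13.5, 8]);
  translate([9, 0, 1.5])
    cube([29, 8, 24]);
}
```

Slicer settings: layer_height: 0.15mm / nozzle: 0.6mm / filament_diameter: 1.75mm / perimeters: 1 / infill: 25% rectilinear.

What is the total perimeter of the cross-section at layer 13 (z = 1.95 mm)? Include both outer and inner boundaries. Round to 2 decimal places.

At z = 1.95 mm: the cube is present — its section is the full 4×13 rectangle (perimeter 34.00 mm); the 9×13.5 cube at (9.5, 13) contributes its full rectangle (perimeter 45.00 mm); the cube at (9, 0) (footprint 29×8) is included at this height (perimeter 74.00 mm); Merging all regions: the 3 present regions are separate (no shared area or edge), so areas and boundary lengths simply add and each stays a separate island — boundary = 153.00 mm. Overall, the cross-section has 3 separate islands. Total boundary length (outer) = 153.00 mm.

153.00 mm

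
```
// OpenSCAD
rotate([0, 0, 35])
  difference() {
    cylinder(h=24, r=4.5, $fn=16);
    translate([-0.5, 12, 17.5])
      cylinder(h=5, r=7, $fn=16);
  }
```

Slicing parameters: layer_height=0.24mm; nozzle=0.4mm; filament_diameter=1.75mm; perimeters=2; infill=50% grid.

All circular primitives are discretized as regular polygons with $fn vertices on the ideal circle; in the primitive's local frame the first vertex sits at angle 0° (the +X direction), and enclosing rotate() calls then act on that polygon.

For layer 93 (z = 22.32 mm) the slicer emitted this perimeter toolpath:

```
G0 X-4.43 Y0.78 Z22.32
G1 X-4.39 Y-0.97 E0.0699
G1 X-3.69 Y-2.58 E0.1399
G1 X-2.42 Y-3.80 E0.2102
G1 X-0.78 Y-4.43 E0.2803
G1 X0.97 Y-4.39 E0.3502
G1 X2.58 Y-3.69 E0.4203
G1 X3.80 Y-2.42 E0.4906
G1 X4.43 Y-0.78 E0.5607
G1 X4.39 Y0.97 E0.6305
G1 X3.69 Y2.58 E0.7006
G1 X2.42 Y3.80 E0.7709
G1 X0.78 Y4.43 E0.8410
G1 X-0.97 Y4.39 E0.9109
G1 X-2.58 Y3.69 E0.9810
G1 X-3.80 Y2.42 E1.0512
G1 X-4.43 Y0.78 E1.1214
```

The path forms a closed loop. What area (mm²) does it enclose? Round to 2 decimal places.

Apply the shoelace formula to the sequence of (X, Y) vertices; enclosed area = 62.01 mm².

62.01 mm²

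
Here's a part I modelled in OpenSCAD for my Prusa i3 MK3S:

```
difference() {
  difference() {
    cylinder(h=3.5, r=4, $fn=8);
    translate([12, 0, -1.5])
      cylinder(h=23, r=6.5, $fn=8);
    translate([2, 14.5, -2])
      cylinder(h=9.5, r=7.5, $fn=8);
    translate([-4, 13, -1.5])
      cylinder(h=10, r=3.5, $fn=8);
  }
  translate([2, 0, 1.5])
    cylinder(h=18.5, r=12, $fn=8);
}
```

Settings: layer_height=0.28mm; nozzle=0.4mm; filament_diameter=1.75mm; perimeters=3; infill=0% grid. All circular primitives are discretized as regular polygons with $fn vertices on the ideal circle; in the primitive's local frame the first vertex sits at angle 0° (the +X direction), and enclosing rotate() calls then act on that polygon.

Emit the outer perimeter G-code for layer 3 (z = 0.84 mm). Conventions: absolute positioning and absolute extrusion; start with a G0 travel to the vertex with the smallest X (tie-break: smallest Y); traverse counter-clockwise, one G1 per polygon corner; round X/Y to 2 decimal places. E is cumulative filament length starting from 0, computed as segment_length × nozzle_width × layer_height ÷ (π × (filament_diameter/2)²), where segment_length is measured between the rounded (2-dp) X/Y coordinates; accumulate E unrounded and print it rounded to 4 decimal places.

G0 X-4.00 Y0.00 Z0.84
G1 X-2.83 Y-2.83 E0.1426
G1 X0.00 Y-4.00 E0.2852
G1 X2.83 Y-2.83 E0.4278
G1 X4.00 Y0.00 E0.5704
G1 X2.83 Y2.83 E0.7130
G1 X0.00 Y4.00 E0.8556
G1 X-2.83 Y2.83 E0.9982
G1 X-4.00 Y0.00 E1.1408

At z = 0.84 mm: the cylinder: section is a regular 8-gon, circumradius r=4; the r=6.5 cylinder at (12, 0) contributes a regular 8-gon of circumradius 6.5; the r=7.5 cylinder at (2, 14.5) gives a regular 8-gon of circumradius 7.5 (constant along its height); the r=3.5 cylinder at (-4, 13) gives a regular 8-gon of circumradius 3.5 (constant along its height); Subtracting the remaining from the first: starting from the r=4 cylinder, the r=6.5 cylinder at (12, 0) misses the remaining region (no effect); the r=7.5 cylinder at (2, 14.5) misses the remaining region (no effect); the r=3.5 cylinder at (-4, 13) misses the remaining region (no effect) — 1 connected region; the cylinder at (2, 0) does not reach this height (z outside [1.5, 20]); Subtracting the remaining from the first: none of the subtracted shapes is present at this height, so the result so far is unchanged — 1 connected region. The outline is a single polygon with 8 vertices. Extrusion per mm of travel: 0.4 × 0.28 / (π × 0.875²) = 0.046564. Accumulating E over each segment gives final E = 1.1408.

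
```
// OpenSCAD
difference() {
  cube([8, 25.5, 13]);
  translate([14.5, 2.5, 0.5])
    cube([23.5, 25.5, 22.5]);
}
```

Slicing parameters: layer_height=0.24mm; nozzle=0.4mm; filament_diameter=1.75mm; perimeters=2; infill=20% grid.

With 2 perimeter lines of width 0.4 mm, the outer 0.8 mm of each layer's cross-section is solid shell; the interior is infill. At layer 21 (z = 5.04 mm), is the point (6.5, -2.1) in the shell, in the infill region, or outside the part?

outside

At z = 5.04 mm: the cube is present — its section is the full 8×25.5 rectangle; the cube at (14.5, 2.5) is present — its section is the full 23.5×25.5 rectangle; Taking the first minus the rest: starting from the 8×25.5 cube, the 23.5×25.5 cube at (14.5, 2.5) misses the remaining region (no effect) — 1 connected region. Overall, the cross-section is a single solid region. The nearest boundary edge runs (8.00, 0.00)→(0.00, 0.00); distance from the point to it = 2.10 mm. The point is not inside any of the regions above, so it lies outside the cross-section (2.10 mm from the nearest boundary).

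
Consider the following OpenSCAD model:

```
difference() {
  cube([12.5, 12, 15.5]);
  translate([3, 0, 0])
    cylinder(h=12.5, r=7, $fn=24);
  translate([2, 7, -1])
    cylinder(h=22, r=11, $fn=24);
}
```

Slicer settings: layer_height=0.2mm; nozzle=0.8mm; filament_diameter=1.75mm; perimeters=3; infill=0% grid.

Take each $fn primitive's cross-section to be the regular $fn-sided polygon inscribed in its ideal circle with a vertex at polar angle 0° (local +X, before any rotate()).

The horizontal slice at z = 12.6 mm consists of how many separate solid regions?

At z = 12.6 mm: the 12.5×12 cube contributes its full rectangle; the cylinder at (3, 0) is not intersected at this z (z outside [0, 12.5]); the r=11 cylinder at (2, 7) gives a regular 24-gon of circumradius 11 (constant along its height); Taking the first minus the rest: starting from the 12.5×12 cube, the r=11 cylinder at (2, 7) partially overlaps it — only the 145.82 mm² overlap (of its 375.81 mm²) is removed, clipping the outline — 2 connected regions. The result has 2 disconnected regions.

2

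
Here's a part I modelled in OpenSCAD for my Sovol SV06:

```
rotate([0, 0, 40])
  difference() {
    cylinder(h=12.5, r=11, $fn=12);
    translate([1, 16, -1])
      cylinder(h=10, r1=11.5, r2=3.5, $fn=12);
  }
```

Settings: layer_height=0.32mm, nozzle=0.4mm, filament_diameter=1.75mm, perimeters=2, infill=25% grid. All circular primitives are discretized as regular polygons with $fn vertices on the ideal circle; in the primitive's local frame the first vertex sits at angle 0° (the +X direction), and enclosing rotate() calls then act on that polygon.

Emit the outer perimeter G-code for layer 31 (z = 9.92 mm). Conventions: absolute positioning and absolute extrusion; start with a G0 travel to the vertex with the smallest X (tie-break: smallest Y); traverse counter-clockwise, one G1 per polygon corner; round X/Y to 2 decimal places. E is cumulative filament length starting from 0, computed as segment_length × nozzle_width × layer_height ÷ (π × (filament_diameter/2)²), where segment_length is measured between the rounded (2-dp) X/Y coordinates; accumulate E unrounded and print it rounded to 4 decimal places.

At z = 9.92 mm: the r=11 cylinder contributes a regular 12-gon of circumradius 11; the cone at (1, 16) does not reach this height (z outside [-1, 9]); Subtracting the remaining from the first: none of the subtracted shapes is present at this height, so the r=11 cylinder is unchanged — 1 connected region; (rotated 40° about Z; rotation is an isometry so areas/perimeters/island counts are preserved). The outline is a single polygon with 12 vertices. Extrusion per mm of travel: 0.4 × 0.32 / (π × 0.875²) = 0.053216. Accumulating E over each segment gives final E = 3.6364.

G0 X-10.83 Y-1.91 Z9.92
G1 X-8.43 Y-7.07 E0.3028
G1 X-3.76 Y-10.34 E0.6062
G1 X1.91 Y-10.83 E0.9091
G1 X7.07 Y-8.43 E1.2119
G1 X10.34 Y-3.76 E1.5153
G1 X10.83 Y1.91 E1.8182
G1 X8.43 Y7.07 E2.1210
G1 X3.76 Y10.34 E2.4244
G1 X-1.91 Y10.83 E2.7273
G1 X-7.07 Y8.43 E3.0301
G1 X-10.34 Y3.76 E3.3335
G1 X-10.83 Y-1.91 E3.6364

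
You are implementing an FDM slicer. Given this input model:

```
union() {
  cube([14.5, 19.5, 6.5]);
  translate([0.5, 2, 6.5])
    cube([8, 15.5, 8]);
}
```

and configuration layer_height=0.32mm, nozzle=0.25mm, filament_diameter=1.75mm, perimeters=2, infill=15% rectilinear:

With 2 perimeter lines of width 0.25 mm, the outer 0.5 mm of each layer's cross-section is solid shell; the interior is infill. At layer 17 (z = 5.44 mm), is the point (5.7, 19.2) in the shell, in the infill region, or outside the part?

At z = 5.44 mm: the cube (footprint 14.5×19.5) is included at this height; the cube at (0.5, 2) is not intersected at this z (z outside [6.5, 14.5]); Combining (union): only the 14.5×19.5 cube is present, so the union is just that shape — 1 connected region. Overall, the cross-section is a single solid region. The nearest boundary edge runs (14.50, 19.50)→(0.00, 19.50); distance from the point to it = 0.30 mm. The point is inside the cross-section, 0.30 mm from the nearest boundary — within the 0.5 mm shell band (2 × 0.25).

shell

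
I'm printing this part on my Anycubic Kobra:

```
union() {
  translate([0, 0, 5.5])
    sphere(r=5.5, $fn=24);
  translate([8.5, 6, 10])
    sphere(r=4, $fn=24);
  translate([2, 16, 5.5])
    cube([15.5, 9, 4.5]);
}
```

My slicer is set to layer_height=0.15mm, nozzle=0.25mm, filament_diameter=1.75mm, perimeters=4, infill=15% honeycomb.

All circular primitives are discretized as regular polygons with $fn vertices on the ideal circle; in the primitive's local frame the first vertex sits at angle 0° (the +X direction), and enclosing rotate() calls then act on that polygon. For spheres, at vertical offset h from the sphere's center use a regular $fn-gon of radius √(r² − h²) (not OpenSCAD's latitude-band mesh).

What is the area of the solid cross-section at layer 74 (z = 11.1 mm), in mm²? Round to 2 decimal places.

At z = 11.1 mm: the sphere is absent (|z−center|=5.600 > r=5.5); the r=4 sphere at (8.5, 6) contributes a regular 24-gon of circumradius √(4²−1.1²) = 3.846 (area = (24/2)·3.846²·sin(360°/24) = 45.94 mm²); the cube at (2, 16) is absent (z outside [5.5, 10]); Merging all regions: only the r=4 sphere at (8.5, 6) is present, so the union is just that shape — area = 45.94 mm². Overall, the cross-section is a single solid region. Net area = 45.94 mm².

45.94 mm²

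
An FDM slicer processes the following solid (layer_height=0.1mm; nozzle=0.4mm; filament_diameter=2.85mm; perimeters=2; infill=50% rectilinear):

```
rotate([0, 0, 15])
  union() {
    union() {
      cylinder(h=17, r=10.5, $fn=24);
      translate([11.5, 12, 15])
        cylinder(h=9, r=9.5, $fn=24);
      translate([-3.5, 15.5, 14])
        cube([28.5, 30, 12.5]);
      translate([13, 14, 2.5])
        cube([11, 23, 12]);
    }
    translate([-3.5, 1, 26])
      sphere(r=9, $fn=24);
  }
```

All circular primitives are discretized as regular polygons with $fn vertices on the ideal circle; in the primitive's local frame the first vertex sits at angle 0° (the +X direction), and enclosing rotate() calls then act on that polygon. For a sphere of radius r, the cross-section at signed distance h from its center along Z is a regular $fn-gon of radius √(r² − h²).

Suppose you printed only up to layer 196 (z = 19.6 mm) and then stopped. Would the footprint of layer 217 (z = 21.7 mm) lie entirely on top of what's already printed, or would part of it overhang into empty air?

part overhangs

Compare the two slices. At z = 19.6: the cylinder is absent (z outside [0, 17]); the cylinder at (11.5, 12): section is a regular 24-gon, circumradius r=9.5 (area = (24/2)·9.500²·sin(360°/24) = 280.30 mm²); the cube at (-3.5, 15.5) (footprint 28.5×30) is included at this height (area 855.00 mm²); the cube at (13, 14) is not intersected at this z (z outside [2.5, 14.5]); Merging all regions: the regions partially overlap — summed areas 1135.30 mm² minus the doubly-counted overlap 75.57 mm² gives 1059.73 mm² — area = 1059.73 mm²; the r=9 sphere at (-3.5, 1) slices to a regular 24-gon of circumradius 6.328 (√(r²−h²) with h=6.4 from center) (area = (24/2)·6.328²·sin(360°/24) = 124.36 mm²); Merging all regions: the 2 present regions are separate (no shared area or edge), so areas and boundary lengths simply add and each stays a separate island — area = 1184.09 mm²; (rotated 15° about Z; rotation is an isometry so areas/perimeters/island counts are preserved). At z = 21.7: the cylinder does not reach this height (z outside [0, 17]); the r=9.5 cylinder at (11.5, 12) contributes a regular 24-gon of circumradius 9.5 (area = (24/2)·9.500²·sin(360°/24) = 280.30 mm²); the 28.5×30 cube at (-3.5, 15.5) contributes its full rectangle (area 855.00 mm²); the cube at (13, 14) is absent (z outside [2.5, 14.5]); Merging all regions: the regions partially overlap — summed areas 1135.30 mm² minus the doubly-counted overlap 75.57 mm² gives 1059.73 mm² — area = 1059.73 mm²; the sphere at (-3.5, 1): section is a regular 24-gon, circumradius = √(r²−h²) = √(9²−4.3²) = 7.906 (area = (24/2)·7.906²·sin(360°/24) = 194.15 mm²); Merging all regions: the 2 present regions are separate (no shared area or edge), so areas and boundary lengths simply add and each stays a separate island — area = 1253.88 mm²; (rotated 15° about Z; rotation is an isometry so areas/perimeters/island counts are preserved). Checking containment: at z = 21.7 the cross-section extends beyond the z = 19.6 cross-section by about 69.79 mm².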